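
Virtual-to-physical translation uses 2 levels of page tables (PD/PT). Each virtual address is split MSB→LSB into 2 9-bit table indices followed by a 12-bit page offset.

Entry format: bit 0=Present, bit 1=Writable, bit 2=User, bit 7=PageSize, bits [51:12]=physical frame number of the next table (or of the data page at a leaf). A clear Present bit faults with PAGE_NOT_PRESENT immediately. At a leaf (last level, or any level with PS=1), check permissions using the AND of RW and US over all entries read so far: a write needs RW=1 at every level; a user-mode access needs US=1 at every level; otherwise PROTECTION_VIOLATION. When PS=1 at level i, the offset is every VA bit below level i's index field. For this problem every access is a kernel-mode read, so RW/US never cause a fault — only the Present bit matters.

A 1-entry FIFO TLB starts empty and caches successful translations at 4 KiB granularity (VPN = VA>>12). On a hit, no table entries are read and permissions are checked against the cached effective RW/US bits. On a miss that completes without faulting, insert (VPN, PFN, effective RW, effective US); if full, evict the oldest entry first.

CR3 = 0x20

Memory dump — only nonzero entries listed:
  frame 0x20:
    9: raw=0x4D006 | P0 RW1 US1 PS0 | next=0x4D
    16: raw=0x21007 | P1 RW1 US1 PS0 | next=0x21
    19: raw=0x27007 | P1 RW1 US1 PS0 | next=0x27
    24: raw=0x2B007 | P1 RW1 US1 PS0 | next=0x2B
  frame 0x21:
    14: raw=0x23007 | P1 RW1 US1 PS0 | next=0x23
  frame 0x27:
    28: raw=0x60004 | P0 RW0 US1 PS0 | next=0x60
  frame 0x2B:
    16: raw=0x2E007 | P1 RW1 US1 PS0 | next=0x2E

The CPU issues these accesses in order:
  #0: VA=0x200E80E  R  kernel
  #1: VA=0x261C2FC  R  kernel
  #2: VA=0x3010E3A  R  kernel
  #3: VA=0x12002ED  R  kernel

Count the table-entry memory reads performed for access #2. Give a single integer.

Per-access translation:
#0 VA=0x200E80E (r,kernel):
  L0 @0x20[16] → 0x21007  P=1,RW=1,US=1,PS=0
  L1 @0x21[14] → 0x23007  P=1,RW=1,US=1,PS=0
  ⇒ phys 0x2380E  [2 reads]
#1 VA=0x261C2FC (r,kernel):
  L0 @0x20[19] → 0x27007  P=1,RW=1,US=1,PS=0
  L1 @0x27[28] → 0x60004  P=0,RW=0,US=1,PS=0
  ⇒ fault: PAGE_NOT_PRESENT  — 2 lookups
#2 VA=0x3010E3A (r,kernel):
  L0 @0x20[24] → 0x2B007  P=1,RW=1,US=1,PS=0
  L1 @0x2B[16] → 0x2E007  P=1,RW=1,US=1,PS=0
  ⇒ phys 0x2EE3A  [2 reads]
#3 VA=0x12002ED (r,kernel):
  L0 @0x20[9] → 0x4D006  P=0,RW=1,US=1,PS=0
  ⇒ fault: PAGE_NOT_PRESENT  — 1 lookups

Entries read for #2: 2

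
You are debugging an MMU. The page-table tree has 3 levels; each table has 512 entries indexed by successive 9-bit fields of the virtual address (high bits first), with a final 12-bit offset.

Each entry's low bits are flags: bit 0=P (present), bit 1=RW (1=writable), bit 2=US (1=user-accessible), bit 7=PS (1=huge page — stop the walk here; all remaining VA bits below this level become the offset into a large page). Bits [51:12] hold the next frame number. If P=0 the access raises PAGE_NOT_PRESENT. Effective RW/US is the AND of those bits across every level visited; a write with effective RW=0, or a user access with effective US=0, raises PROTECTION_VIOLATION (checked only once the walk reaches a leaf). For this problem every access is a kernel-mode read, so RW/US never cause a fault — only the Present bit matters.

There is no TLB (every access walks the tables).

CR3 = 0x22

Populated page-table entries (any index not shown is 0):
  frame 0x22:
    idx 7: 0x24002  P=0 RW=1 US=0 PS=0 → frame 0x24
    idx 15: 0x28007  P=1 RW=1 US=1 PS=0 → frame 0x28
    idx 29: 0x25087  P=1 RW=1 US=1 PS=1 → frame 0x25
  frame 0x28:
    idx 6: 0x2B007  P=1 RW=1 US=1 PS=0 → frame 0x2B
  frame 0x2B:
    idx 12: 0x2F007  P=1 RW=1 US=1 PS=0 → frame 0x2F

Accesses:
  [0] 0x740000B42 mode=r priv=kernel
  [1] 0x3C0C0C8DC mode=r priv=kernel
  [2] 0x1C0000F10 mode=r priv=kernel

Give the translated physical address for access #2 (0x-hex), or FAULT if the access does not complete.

Trace:
#0 VA=0x740000B42 (r,kernel):
  [0] read 0x22 idx=29: raw=0x25087 flags P=1 W=1 U=1 S=1
  → PA=0x25B42 (huge @L0)  (1 entries read)
#1 VA=0x3C0C0C8DC (r,kernel):
  [0] read 0x22 idx=15: raw=0x28007 flags P=1 W=1 U=1 S=0
  [1] read 0x28 idx=6: raw=0x2B007 flags P=1 W=1 U=1 S=0
  [2] read 0x2B idx=12: raw=0x2F007 flags P=1 W=1 U=1 S=0
  → PA=0x2F8DC  (3 entries read)
#2 VA=0x1C0000F10 (r,kernel):
  [0] read 0x22 idx=7: raw=0x24002 flags P=0 W=1 U=0 S=0
  ⇒ fault: PAGE_NOT_PRESENT  — 1 lookups

Access #2 PA: FAULT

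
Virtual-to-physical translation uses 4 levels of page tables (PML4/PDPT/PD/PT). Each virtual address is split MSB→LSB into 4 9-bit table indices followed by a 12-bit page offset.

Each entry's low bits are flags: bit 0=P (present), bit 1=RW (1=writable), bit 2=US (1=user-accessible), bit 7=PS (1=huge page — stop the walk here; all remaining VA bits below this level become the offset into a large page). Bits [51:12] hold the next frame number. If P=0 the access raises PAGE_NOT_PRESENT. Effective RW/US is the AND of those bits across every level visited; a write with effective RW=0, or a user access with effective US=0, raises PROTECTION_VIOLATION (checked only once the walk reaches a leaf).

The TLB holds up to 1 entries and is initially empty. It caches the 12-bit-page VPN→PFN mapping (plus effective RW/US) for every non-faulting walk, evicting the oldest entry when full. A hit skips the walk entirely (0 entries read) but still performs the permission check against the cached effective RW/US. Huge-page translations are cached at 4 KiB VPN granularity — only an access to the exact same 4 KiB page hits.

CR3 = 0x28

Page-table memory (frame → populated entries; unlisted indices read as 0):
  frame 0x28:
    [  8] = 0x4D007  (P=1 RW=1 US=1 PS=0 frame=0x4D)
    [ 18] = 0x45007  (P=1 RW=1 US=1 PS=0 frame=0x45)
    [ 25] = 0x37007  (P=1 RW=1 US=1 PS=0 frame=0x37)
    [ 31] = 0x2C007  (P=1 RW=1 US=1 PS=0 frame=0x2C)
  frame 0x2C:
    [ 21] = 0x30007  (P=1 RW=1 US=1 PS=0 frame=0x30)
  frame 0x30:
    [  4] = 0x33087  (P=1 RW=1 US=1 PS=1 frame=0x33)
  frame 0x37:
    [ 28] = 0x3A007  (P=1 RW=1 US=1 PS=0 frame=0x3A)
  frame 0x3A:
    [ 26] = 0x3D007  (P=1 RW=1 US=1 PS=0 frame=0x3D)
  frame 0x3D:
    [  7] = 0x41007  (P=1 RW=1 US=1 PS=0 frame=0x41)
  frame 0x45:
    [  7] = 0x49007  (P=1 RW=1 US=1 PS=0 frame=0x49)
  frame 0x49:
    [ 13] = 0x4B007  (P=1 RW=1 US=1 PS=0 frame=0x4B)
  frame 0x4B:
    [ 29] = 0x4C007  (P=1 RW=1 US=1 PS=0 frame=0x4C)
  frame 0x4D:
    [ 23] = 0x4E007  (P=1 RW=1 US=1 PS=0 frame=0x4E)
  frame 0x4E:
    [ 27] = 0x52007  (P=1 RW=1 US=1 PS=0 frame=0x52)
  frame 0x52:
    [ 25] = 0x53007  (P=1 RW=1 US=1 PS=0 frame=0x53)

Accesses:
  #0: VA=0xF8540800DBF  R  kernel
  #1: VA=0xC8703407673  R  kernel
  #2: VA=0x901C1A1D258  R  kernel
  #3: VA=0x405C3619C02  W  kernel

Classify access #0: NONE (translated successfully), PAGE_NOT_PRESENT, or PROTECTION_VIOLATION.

Per-access translation:
#0 VA=0xF8540800DBF (r,kernel):
  lvl0: tbl 0x28, slot 31 ⇒ 0x2C007 (P1/RW1/US1/PS0)
  lvl1: tbl 0x2C, slot 21 ⇒ 0x30007 (P1/RW1/US1/PS0)
  lvl2: tbl 0x30, slot 4 ⇒ 0x33087 (P1/RW1/US1/PS1)
  → PA=0x33DBF (huge @L2)  (3 entries read)
#1 VA=0xC8703407673 (r,kernel):
  lvl0: tbl 0x28, slot 25 ⇒ 0x37007 (P1/RW1/US1/PS0)
  lvl1: tbl 0x37, slot 28 ⇒ 0x3A007 (P1/RW1/US1/PS0)
  lvl2: tbl 0x3A, slot 26 ⇒ 0x3D007 (P1/RW1/US1/PS0)
  lvl3: tbl 0x3D, slot 7 ⇒ 0x41007 (P1/RW1/US1/PS0)
  → PA=0x41673  (4 entries read)
#2 VA=0x901C1A1D258 (r,kernel):
  lvl0: tbl 0x28, slot 18 ⇒ 0x45007 (P1/RW1/US1/PS0)
  lvl1: tbl 0x45, slot 7 ⇒ 0x49007 (P1/RW1/US1/PS0)
  lvl2: tbl 0x49, slot 13 ⇒ 0x4B007 (P1/RW1/US1/PS0)
  lvl3: tbl 0x4B, slot 29 ⇒ 0x4C007 (P1/RW1/US1/PS0)
  → PA=0x4C258  (4 entries read)
#3 VA=0x405C3619C02 (w,kernel):
  lvl0: tbl 0x28, slot 8 ⇒ 0x4D007 (P1/RW1/US1/PS0)
  lvl1: tbl 0x4D, slot 23 ⇒ 0x4E007 (P1/RW1/US1/PS0)
  lvl2: tbl 0x4E, slot 27 ⇒ 0x52007 (P1/RW1/US1/PS0)
  lvl3: tbl 0x52, slot 25 ⇒ 0x53007 (P1/RW1/US1/PS0)
  → PA=0x53C02  (4 entries read)

Access #0 fault: NONE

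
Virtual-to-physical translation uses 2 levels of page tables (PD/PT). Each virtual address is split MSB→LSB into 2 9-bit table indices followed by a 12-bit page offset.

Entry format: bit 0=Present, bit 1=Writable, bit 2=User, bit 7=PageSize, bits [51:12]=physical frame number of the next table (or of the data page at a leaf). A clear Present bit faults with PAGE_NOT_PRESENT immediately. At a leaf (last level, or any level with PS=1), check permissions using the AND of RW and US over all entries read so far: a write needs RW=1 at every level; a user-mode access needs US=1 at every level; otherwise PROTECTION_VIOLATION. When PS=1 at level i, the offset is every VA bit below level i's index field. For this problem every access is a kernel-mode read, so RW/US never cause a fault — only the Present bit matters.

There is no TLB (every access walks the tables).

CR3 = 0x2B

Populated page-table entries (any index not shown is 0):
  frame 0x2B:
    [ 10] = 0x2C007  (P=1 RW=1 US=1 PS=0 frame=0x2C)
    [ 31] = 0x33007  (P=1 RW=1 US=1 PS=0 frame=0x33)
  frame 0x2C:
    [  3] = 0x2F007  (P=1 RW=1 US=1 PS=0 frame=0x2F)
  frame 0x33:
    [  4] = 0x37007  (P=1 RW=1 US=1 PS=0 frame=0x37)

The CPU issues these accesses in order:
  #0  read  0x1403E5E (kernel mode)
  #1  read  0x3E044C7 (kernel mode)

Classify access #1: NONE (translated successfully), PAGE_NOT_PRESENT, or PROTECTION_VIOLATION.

Per-access translation:
#0 VA=0x1403E5E (r,kernel):
  lvl0: tbl 0x2B, slot 10 ⇒ 0x2C007 (P1/RW1/US1/PS0)
  lvl1: tbl 0x2C, slot 3 ⇒ 0x2F007 (P1/RW1/US1/PS0)
  ⇒ phys 0x2FE5E  [2 reads]
#1 VA=0x3E044C7 (r,kernel):
  lvl0: tbl 0x2B, slot 31 ⇒ 0x33007 (P1/RW1/US1/PS0)
  lvl1: tbl 0x33, slot 4 ⇒ 0x37007 (P1/RW1/US1/PS0)
  ⇒ phys 0x374C7  [2 reads]

Access #1 fault: NONE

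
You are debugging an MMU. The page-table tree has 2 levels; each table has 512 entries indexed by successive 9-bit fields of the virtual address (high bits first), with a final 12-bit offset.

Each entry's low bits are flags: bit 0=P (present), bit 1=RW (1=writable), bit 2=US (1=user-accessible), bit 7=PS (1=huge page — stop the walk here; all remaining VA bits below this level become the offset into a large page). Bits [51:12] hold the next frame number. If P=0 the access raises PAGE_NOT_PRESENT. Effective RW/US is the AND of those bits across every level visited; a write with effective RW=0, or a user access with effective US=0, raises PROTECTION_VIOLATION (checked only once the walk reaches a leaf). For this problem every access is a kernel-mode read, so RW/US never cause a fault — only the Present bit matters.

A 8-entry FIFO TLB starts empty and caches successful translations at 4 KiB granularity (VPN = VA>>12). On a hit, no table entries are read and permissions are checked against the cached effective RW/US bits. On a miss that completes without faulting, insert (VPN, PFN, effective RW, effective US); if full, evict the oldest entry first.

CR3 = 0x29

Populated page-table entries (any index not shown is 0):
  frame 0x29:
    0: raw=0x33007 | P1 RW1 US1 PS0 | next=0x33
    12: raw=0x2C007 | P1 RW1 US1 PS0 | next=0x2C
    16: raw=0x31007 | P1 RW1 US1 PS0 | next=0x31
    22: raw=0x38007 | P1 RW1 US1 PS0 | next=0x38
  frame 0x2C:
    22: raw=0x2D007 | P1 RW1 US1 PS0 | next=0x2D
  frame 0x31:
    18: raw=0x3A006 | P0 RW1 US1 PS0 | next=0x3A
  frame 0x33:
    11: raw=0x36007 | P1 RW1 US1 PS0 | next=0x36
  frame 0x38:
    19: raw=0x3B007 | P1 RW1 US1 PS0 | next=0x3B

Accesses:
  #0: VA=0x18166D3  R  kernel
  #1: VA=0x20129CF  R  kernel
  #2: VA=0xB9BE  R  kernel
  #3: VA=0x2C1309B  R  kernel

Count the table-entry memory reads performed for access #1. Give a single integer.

Per-access translation:
#0 VA=0x18166D3 (r,kernel):
  L0 @0x29[12] → 0x2C007  P=1,RW=1,US=1,PS=0
  L1 @0x2C[22] → 0x2D007  P=1,RW=1,US=1,PS=0
  ⇒ phys 0x2D6D3  [2 reads]
#1 VA=0x20129CF (r,kernel):
  L0 @0x29[16] → 0x31007  P=1,RW=1,US=1,PS=0
  L1 @0x31[18] → 0x3A006  P=0,RW=1,US=1,PS=0
  ✗ PAGE_NOT_PRESENT  [2 reads]
#2 VA=0xB9BE (r,kernel):
  L0 @0x29[0] → 0x33007  P=1,RW=1,US=1,PS=0
  L1 @0x33[11] → 0x36007  P=1,RW=1,US=1,PS=0
  ⇒ phys 0x369BE  [2 reads]
#3 VA=0x2C1309B (r,kernel):
  L0 @0x29[22] → 0x38007  P=1,RW=1,US=1,PS=0
  L1 @0x38[19] → 0x3B007  P=1,RW=1,US=1,PS=0
  ⇒ phys 0x3B09B  [2 reads]

Entries read for #1: 2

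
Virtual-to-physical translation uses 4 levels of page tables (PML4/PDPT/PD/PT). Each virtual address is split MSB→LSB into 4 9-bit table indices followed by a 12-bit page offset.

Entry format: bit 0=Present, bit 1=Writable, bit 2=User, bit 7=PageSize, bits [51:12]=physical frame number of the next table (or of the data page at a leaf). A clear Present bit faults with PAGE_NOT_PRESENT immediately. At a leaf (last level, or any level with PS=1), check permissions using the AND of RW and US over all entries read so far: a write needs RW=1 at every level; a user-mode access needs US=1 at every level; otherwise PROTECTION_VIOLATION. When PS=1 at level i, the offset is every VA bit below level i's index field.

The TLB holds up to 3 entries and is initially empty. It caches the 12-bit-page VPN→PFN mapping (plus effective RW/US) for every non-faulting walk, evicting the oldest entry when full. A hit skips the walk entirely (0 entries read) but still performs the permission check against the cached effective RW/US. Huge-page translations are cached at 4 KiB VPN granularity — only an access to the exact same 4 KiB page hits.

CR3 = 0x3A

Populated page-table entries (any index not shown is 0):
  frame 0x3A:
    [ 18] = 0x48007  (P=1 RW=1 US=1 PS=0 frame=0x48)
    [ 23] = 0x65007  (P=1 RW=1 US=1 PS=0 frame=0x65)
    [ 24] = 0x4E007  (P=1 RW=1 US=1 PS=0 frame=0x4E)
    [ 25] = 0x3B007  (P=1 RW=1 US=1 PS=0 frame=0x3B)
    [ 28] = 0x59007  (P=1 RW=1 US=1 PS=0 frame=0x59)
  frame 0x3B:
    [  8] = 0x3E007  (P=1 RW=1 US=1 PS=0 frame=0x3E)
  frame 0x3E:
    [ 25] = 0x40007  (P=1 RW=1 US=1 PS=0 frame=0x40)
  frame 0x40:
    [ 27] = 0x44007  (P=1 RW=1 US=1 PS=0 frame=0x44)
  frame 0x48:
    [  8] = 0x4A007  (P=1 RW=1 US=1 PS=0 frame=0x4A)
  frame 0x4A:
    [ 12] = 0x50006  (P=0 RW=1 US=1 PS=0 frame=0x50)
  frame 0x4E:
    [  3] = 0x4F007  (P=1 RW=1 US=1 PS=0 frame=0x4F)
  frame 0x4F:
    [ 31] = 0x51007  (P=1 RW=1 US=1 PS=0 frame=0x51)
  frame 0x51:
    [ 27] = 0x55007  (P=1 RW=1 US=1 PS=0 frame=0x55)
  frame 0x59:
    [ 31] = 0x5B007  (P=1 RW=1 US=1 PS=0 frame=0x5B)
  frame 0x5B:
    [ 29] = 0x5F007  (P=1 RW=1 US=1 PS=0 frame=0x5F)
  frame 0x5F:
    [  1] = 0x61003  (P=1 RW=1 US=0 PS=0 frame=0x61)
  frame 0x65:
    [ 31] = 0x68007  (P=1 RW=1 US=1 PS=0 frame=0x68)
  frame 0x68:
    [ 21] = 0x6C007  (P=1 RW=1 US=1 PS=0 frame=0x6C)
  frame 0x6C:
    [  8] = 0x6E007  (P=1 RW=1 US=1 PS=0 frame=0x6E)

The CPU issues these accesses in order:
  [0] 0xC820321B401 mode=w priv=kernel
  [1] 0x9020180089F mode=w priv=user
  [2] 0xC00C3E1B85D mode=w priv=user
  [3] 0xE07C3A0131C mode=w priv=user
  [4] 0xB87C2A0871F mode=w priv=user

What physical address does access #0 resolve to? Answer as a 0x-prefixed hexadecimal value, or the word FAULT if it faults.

Per-access translation:
#0 VA=0xC820321B401 (w,kernel):
  [0] read 0x3A idx=25: raw=0x3B007 flags P=1 W=1 U=1 S=0
  [1] read 0x3B idx=8: raw=0x3E007 flags P=1 W=1 U=1 S=0
  [2] read 0x3E idx=25: raw=0x40007 flags P=1 W=1 U=1 S=0
  [3] read 0x40 idx=27: raw=0x44007 flags P=1 W=1 U=1 S=0
  → PA=0x44401  (4 entries read)
#1 VA=0x9020180089F (w,user):
  [0] read 0x3A idx=18: raw=0x48007 flags P=1 W=1 U=1 S=0
  [1] read 0x48 idx=8: raw=0x4A007 flags P=1 W=1 U=1 S=0
  [2] read 0x4A idx=12: raw=0x50006 flags P=0 W=1 U=1 S=0
  ⇒ fault: PAGE_NOT_PRESENT  — 3 lookups
#2 VA=0xC00C3E1B85D (w,user):
  [0] read 0x3A idx=24: raw=0x4E007 flags P=1 W=1 U=1 S=0
  [1] read 0x4E idx=3: raw=0x4F007 flags P=1 W=1 U=1 S=0
  [2] read 0x4F idx=31: raw=0x51007 flags P=1 W=1 U=1 S=0
  [3] read 0x51 idx=27: raw=0x55007 flags P=1 W=1 U=1 S=0
  → PA=0x5585D  (4 entries read)
#3 VA=0xE07C3A0131C (w,user):
  [0] read 0x3A idx=28: raw=0x59007 flags P=1 W=1 U=1 S=0
  [1] read 0x59 idx=31: raw=0x5B007 flags P=1 W=1 U=1 S=0
  [2] read 0x5B idx=29: raw=0x5F007 flags P=1 W=1 U=1 S=0
  [3] read 0x5F idx=1: raw=0x61003 flags P=1 W=1 U=0 S=0
  ⇒ fault: PROTECTION_VIOLATION  — 4 lookups
#4 VA=0xB87C2A0871F (w,user):
  [0] read 0x3A idx=23: raw=0x65007 flags P=1 W=1 U=1 S=0
  [1] read 0x65 idx=31: raw=0x68007 flags P=1 W=1 U=1 S=0
  [2] read 0x68 idx=21: raw=0x6C007 flags P=1 W=1 U=1 S=0
  [3] read 0x6C idx=8: raw=0x6E007 flags P=1 W=1 U=1 S=0
  → PA=0x6E71F  (4 entries read)

Access #0 PA: 0x44401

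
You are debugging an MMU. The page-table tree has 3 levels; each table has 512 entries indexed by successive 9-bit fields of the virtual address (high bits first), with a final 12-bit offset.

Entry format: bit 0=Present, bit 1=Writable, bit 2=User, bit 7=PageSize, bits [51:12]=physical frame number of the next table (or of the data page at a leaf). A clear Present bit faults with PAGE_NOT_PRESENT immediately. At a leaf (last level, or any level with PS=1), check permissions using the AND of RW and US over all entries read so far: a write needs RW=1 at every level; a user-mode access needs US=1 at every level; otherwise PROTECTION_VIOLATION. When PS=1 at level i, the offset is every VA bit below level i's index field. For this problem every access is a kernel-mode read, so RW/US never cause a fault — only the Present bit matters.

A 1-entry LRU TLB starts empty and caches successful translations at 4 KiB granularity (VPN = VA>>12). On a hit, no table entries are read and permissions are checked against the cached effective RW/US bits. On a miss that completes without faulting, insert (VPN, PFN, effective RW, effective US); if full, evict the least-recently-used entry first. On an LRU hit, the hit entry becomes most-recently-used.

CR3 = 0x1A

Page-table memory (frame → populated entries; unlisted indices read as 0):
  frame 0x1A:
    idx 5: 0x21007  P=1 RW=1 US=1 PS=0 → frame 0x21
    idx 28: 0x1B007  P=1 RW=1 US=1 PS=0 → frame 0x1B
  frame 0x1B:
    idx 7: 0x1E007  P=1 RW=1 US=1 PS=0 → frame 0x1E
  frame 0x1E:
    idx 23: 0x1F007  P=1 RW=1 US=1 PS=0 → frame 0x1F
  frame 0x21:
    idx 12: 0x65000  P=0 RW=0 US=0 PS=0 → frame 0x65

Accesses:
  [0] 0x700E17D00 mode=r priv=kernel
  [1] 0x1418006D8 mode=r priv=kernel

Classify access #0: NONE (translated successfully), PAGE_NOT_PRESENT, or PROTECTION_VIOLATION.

Walk each access:
#0 VA=0x700E17D00 (r,kernel):
  L0: frame=0x1A idx=28 entry=0x1B007 [P=1 RW=1 US=1 PS=0]
  L1: frame=0x1B idx=7 entry=0x1E007 [P=1 RW=1 US=1 PS=0]
  L2: frame=0x1E idx=23 entry=0x1F007 [P=1 RW=1 US=1 PS=0]
  ✓ 0x1FD00  — 3 lookups
#1 VA=0x1418006D8 (r,kernel):
  L0: frame=0x1A idx=5 entry=0x21007 [P=1 RW=1 US=1 PS=0]
  L1: frame=0x21 idx=12 entry=0x65000 [P=0 RW=0 US=0 PS=0]
  → PAGE_NOT_PRESENT  (2 entries read)

Access #0 fault: NONE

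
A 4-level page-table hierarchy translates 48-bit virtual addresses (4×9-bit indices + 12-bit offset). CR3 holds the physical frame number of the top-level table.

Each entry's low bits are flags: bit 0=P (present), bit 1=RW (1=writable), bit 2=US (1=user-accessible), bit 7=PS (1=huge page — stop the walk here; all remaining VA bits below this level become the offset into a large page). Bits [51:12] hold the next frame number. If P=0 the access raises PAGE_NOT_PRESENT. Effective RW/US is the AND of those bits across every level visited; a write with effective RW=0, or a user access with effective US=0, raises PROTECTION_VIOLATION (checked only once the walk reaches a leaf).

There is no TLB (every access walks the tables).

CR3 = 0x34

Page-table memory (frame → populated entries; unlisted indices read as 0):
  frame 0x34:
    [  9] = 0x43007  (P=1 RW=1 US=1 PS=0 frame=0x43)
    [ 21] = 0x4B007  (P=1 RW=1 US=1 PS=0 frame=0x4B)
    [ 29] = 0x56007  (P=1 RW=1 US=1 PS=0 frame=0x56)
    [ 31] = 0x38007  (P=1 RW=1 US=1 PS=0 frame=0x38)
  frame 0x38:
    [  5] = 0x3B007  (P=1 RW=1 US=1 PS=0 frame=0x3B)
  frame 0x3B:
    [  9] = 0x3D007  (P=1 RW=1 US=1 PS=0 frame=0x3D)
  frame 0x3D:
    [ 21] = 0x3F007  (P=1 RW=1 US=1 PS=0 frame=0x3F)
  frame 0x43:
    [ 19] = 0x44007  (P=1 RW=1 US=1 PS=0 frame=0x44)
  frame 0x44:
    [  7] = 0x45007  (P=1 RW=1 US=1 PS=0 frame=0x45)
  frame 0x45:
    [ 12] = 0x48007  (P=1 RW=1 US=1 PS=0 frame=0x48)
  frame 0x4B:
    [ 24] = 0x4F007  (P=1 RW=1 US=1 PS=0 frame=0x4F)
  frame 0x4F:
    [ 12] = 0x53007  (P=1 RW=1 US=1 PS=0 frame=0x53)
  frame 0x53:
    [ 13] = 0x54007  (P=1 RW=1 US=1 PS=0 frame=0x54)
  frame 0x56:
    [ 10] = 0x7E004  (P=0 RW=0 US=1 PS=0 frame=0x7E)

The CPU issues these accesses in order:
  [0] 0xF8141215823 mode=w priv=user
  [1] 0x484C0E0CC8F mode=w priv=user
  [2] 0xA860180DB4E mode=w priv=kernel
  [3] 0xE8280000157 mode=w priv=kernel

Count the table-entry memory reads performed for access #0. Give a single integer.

Trace:
#0 VA=0xF8141215823 (w,user):
  [0] read 0x34 idx=31: raw=0x38007 flags P=1 W=1 U=1 S=0
  [1] read 0x38 idx=5: raw=0x3B007 flags P=1 W=1 U=1 S=0
  [2] read 0x3B idx=9: raw=0x3D007 flags P=1 W=1 U=1 S=0
  [3] read 0x3D idx=21: raw=0x3F007 flags P=1 W=1 U=1 S=0
  → PA=0x3F823  (4 entries read)
#1 VA=0x484C0E0CC8F (w,user):
  [0] read 0x34 idx=9: raw=0x43007 flags P=1 W=1 U=1 S=0
  [1] read 0x43 idx=19: raw=0x44007 flags P=1 W=1 U=1 S=0
  [2] read 0x44 idx=7: raw=0x45007 flags P=1 W=1 U=1 S=0
  [3] read 0x45 idx=12: raw=0x48007 flags P=1 W=1 U=1 S=0
  → PA=0x48C8F  (4 entries read)
#2 VA=0xA860180DB4E (w,kernel):
  [0] read 0x34 idx=21: raw=0x4B007 flags P=1 W=1 U=1 S=0
  [1] read 0x4B idx=24: raw=0x4F007 flags P=1 W=1 U=1 S=0
  [2] read 0x4F idx=12: raw=0x53007 flags P=1 W=1 U=1 S=0
  [3] read 0x53 idx=13: raw=0x54007 flags P=1 W=1 U=1 S=0
  → PA=0x54B4E  (4 entries read)
#3 VA=0xE8280000157 (w,kernel):
  [0] read 0x34 idx=29: raw=0x56007 flags P=1 W=1 U=1 S=0
  [1] read 0x56 idx=10: raw=0x7E004 flags P=0 W=0 U=1 S=0
  ⇒ fault: PAGE_NOT_PRESENT  — 2 lookups

Entries read for #0: 4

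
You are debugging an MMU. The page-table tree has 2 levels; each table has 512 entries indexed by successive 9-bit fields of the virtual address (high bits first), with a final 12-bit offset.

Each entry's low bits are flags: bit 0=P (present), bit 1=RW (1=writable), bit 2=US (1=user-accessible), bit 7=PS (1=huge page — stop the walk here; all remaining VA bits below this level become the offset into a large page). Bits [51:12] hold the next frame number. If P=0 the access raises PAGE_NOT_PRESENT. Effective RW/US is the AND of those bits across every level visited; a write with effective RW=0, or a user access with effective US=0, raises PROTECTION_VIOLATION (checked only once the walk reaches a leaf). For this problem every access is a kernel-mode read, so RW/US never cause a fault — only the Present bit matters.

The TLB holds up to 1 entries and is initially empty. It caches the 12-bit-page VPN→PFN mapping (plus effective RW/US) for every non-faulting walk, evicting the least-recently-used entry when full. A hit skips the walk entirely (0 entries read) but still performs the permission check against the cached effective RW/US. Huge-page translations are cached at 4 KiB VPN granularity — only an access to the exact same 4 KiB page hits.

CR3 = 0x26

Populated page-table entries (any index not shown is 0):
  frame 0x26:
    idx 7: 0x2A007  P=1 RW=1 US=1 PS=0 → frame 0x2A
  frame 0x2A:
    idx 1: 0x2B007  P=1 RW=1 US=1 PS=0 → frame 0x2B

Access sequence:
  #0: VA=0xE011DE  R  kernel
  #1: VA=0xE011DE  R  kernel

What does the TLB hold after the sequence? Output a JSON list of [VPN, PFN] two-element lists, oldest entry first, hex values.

Per-access translation:
#0 VA=0xE011DE (r,kernel):
  L0 @0x26[7] → 0x2A007  P=1,RW=1,US=1,PS=0
  L1 @0x2A[1] → 0x2B007  P=1,RW=1,US=1,PS=0
  ✓ 0x2B1DE  — 2 lookups
#1 VA=0xE011DE (r,kernel):
  TLB hit vpn=0xE01 → PA=0x2B1DE

TLB: [["0xE01", "0x2B"]]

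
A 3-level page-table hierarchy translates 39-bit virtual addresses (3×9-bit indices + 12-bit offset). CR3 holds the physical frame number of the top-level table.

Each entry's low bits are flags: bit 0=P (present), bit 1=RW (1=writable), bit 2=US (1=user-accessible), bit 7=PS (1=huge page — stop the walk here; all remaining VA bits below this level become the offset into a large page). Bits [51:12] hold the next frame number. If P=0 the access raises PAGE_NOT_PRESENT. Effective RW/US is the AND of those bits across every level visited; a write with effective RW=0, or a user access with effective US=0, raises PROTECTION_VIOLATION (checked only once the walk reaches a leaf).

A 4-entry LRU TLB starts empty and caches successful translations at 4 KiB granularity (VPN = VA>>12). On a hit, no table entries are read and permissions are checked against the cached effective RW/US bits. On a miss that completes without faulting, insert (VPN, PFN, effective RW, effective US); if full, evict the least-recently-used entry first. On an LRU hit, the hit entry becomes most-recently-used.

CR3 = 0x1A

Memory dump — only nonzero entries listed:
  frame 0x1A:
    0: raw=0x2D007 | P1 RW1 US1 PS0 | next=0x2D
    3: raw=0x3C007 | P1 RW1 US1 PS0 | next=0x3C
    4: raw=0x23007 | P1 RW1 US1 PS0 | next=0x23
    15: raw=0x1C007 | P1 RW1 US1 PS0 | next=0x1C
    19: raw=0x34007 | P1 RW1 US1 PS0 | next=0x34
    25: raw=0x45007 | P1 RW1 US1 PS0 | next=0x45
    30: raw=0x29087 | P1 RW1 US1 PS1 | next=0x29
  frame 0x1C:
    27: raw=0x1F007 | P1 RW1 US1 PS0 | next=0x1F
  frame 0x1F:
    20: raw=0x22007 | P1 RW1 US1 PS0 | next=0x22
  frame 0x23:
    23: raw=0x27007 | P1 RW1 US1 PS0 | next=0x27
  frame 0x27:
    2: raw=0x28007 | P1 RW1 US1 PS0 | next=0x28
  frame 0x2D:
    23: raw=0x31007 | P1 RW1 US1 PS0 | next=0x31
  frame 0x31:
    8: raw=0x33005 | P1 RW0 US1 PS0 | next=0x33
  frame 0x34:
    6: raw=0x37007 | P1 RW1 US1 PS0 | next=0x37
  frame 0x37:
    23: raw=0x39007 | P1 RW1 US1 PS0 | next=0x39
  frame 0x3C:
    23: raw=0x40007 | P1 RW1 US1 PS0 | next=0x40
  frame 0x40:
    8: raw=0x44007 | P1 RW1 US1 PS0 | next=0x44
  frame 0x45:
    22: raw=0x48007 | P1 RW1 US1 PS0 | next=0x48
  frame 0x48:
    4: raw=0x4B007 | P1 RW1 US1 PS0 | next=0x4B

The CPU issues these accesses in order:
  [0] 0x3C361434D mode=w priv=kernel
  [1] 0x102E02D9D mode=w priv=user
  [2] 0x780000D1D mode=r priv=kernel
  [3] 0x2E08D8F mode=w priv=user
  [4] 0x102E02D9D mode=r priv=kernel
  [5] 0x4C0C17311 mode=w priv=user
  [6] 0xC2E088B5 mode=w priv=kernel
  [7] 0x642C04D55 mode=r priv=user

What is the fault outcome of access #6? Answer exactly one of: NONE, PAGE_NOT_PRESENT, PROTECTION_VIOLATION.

Per-access translation:
#0 VA=0x3C361434D (w,kernel):
  [0] read 0x1A idx=15: raw=0x1C007 flags P=1 W=1 U=1 S=0
  [1] read 0x1C idx=27: raw=0x1F007 flags P=1 W=1 U=1 S=0
  [2] read 0x1F idx=20: raw=0x22007 flags P=1 W=1 U=1 S=0
  ⇒ phys 0x2234D  [3 reads]
#1 VA=0x102E02D9D (w,user):
  [0] read 0x1A idx=4: raw=0x23007 flags P=1 W=1 U=1 S=0
  [1] read 0x23 idx=23: raw=0x27007 flags P=1 W=1 U=1 S=0
  [2] read 0x27 idx=2: raw=0x28007 flags P=1 W=1 U=1 S=0
  ⇒ phys 0x28D9D  [3 reads]
#2 VA=0x780000D1D (r,kernel):
  [0] read 0x1A idx=30: raw=0x29087 flags P=1 W=1 U=1 S=1
  ⇒ phys 0x29D1D (huge @L0)  [1 reads]
#3 VA=0x2E08D8F (w,user):
  [0] read 0x1A idx=0: raw=0x2D007 flags P=1 W=1 U=1 S=0
  [1] read 0x2D idx=23: raw=0x31007 flags P=1 W=1 U=1 S=0
  [2] read 0x31 idx=8: raw=0x33005 flags P=1 W=0 U=1 S=0
  ⇒ fault: PROTECTION_VIOLATION  — 3 lookups
#4 VA=0x102E02D9D (r,kernel):
  TLB hit vpn=0x102E02 → PA=0x28D9D
#5 VA=0x4C0C17311 (w,user):
  [0] read 0x1A idx=19: raw=0x34007 flags P=1 W=1 U=1 S=0
  [1] read 0x34 idx=6: raw=0x37007 flags P=1 W=1 U=1 S=0
  [2] read 0x37 idx=23: raw=0x39007 flags P=1 W=1 U=1 S=0
  ⇒ phys 0x39311  [3 reads]
#6 VA=0xC2E088B5 (w,kernel):
  [0] read 0x1A idx=3: raw=0x3C007 flags P=1 W=1 U=1 S=0
  [1] read 0x3C idx=23: raw=0x40007 flags P=1 W=1 U=1 S=0
  [2] read 0x40 idx=8: raw=0x44007 flags P=1 W=1 U=1 S=0
  ⇒ phys 0x448B5  [3 reads]
#7 VA=0x642C04D55 (r,user):
  [0] read 0x1A idx=25: raw=0x45007 flags P=1 W=1 U=1 S=0
  [1] read 0x45 idx=22: raw=0x48007 flags P=1 W=1 U=1 S=0
  [2] read 0x48 idx=4: raw=0x4B007 flags P=1 W=1 U=1 S=0
  ⇒ phys 0x4BD55  [3 reads]

Access #6 fault: NONE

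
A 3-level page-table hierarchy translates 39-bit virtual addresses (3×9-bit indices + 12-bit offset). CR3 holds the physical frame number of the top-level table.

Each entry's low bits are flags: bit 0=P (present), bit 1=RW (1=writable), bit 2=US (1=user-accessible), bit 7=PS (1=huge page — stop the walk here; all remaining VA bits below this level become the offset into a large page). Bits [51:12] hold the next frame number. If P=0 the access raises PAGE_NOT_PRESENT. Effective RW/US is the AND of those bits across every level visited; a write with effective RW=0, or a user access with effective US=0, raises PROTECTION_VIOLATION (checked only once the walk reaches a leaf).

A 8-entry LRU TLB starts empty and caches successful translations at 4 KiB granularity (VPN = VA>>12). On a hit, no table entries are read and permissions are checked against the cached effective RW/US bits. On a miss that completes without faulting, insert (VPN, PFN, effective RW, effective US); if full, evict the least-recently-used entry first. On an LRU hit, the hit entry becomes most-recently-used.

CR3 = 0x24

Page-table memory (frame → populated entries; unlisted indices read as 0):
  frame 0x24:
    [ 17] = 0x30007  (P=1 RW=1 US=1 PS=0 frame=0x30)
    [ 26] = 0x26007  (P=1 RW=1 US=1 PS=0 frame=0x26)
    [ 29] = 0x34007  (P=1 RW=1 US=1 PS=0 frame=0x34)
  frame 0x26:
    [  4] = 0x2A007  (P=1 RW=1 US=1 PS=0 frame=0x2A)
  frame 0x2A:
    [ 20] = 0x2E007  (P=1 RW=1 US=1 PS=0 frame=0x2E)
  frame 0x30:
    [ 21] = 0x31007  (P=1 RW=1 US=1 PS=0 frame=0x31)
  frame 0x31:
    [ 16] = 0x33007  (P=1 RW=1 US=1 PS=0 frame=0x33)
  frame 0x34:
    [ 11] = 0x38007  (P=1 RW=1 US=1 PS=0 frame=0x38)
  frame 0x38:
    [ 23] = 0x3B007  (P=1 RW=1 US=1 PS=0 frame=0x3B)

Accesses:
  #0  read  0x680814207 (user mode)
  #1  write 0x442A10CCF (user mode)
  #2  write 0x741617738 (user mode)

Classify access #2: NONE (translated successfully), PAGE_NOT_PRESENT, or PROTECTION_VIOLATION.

Per-access translation:
#0 VA=0x680814207 (r,user):
  lvl0: tbl 0x24, slot 26 ⇒ 0x26007 (P1/RW1/US1/PS0)
  lvl1: tbl 0x26, slot 4 ⇒ 0x2A007 (P1/RW1/US1/PS0)
  lvl2: tbl 0x2A, slot 20 ⇒ 0x2E007 (P1/RW1/US1/PS0)
  → PA=0x2E207  (3 entries read)
#1 VA=0x442A10CCF (w,user):
  lvl0: tbl 0x24, slot 17 ⇒ 0x30007 (P1/RW1/US1/PS0)
  lvl1: tbl 0x30, slot 21 ⇒ 0x31007 (P1/RW1/US1/PS0)
  lvl2: tbl 0x31, slot 16 ⇒ 0x33007 (P1/RW1/US1/PS0)
  → PA=0x33CCF  (3 entries read)
#2 VA=0x741617738 (w,user):
  lvl0: tbl 0x24, slot 29 ⇒ 0x34007 (P1/RW1/US1/PS0)
  lvl1: tbl 0x34, slot 11 ⇒ 0x38007 (P1/RW1/US1/PS0)
  lvl2: tbl 0x38, slot 23 ⇒ 0x3B007 (P1/RW1/US1/PS0)
  → PA=0x3B738  (3 entries read)

Access #2 fault: NONE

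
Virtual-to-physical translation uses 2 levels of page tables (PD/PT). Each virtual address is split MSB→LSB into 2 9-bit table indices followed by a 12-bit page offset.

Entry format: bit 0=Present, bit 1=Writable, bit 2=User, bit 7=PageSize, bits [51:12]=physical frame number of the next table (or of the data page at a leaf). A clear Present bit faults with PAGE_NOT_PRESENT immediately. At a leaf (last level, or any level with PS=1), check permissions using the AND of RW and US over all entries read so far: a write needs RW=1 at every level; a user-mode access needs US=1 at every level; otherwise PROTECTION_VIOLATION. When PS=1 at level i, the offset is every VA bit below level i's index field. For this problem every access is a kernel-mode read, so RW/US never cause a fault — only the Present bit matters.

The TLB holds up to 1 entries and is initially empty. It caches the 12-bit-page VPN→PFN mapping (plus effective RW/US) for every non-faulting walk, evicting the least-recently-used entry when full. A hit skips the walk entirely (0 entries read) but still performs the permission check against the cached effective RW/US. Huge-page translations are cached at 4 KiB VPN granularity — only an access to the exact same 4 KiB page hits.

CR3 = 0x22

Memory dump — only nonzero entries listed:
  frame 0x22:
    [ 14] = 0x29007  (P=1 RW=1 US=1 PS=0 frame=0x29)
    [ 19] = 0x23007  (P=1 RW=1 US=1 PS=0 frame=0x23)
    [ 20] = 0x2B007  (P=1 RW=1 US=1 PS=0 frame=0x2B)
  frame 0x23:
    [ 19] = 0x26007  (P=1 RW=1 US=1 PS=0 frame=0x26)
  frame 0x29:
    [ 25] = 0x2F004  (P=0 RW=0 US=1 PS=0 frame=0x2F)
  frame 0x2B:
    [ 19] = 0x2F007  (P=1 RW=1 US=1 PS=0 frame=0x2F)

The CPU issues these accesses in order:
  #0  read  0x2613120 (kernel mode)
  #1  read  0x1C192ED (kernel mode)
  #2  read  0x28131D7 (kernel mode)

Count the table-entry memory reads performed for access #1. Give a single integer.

Trace:
#0 VA=0x2613120 (r,kernel):
  [0] read 0x22 idx=19: raw=0x23007 flags P=1 W=1 U=1 S=0
  [1] read 0x23 idx=19: raw=0x26007 flags P=1 W=1 U=1 S=0
  ✓ 0x26120  — 2 lookups
#1 VA=0x1C192ED (r,kernel):
  [0] read 0x22 idx=14: raw=0x29007 flags P=1 W=1 U=1 S=0
  [1] read 0x29 idx=25: raw=0x2F004 flags P=0 W=0 U=1 S=0
  ⇒ fault: PAGE_NOT_PRESENT  — 2 lookups
#2 VA=0x28131D7 (r,kernel):
  [0] read 0x22 idx=20: raw=0x2B007 flags P=1 W=1 U=1 S=0
  [1] read 0x2B idx=19: raw=0x2F007 flags P=1 W=1 U=1 S=0
  ✓ 0x2F1D7  — 2 lookups

Entries read for #1: 2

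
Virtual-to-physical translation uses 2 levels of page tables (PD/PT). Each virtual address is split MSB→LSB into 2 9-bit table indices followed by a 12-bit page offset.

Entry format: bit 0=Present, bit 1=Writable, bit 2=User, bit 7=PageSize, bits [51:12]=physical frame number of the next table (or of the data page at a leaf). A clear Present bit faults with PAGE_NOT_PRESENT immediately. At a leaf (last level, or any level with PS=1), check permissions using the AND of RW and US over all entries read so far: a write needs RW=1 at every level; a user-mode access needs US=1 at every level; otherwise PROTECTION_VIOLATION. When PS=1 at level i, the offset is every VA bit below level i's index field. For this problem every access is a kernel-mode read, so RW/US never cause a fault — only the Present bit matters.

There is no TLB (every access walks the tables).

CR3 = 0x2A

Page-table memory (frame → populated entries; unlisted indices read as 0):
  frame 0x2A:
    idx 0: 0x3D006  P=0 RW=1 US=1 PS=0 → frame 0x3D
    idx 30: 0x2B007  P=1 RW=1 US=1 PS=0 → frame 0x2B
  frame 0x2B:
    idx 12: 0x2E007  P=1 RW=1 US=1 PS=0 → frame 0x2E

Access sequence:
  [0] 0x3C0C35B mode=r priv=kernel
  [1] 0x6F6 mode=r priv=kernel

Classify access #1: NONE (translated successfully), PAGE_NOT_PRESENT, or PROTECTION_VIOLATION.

Per-access translation:
#0 VA=0x3C0C35B (r,kernel):
  L0: frame=0x2A idx=30 entry=0x2B007 [P=1 RW=1 US=1 PS=0]
  L1: frame=0x2B idx=12 entry=0x2E007 [P=1 RW=1 US=1 PS=0]
  ✓ 0x2E35B  — 2 lookups
#1 VA=0x6F6 (r,kernel):
  L0: frame=0x2A idx=0 entry=0x3D006 [P=0 RW=1 US=1 PS=0]
  → PAGE_NOT_PRESENT  (1 entries read)

Access #1 fault: PAGE_NOT_PRESENT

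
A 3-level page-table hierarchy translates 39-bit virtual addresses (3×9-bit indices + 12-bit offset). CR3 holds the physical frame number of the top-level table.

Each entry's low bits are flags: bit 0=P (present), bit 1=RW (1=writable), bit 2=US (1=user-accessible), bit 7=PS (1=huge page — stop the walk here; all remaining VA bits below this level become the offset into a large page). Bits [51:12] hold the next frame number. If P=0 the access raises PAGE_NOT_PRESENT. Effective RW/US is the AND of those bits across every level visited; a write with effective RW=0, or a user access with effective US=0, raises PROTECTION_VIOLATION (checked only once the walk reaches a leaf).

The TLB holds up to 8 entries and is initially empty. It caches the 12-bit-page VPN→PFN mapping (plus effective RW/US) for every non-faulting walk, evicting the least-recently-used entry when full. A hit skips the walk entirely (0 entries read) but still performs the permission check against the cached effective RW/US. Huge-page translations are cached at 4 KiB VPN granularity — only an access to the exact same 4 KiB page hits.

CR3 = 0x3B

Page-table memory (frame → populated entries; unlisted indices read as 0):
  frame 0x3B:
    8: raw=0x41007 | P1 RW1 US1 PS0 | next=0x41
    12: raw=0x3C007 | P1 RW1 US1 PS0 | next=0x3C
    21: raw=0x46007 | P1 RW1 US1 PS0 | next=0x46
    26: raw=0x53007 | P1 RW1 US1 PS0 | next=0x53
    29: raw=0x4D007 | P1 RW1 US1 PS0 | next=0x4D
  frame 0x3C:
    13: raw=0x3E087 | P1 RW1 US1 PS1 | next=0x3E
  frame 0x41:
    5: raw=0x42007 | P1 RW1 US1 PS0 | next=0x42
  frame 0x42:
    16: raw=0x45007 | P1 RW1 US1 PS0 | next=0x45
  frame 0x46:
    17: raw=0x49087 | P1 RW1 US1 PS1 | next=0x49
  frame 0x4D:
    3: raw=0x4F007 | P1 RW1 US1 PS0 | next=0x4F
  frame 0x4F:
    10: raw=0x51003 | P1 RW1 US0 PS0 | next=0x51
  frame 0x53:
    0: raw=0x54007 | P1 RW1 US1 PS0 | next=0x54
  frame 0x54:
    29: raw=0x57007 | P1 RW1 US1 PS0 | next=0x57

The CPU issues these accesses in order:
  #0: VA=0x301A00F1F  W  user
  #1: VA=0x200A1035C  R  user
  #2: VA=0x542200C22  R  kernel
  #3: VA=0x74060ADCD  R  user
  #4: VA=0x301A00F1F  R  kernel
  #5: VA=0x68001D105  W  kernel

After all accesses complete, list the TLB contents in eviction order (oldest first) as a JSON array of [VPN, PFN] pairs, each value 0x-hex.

Per-access translation:
#0 VA=0x301A00F1F (w,user):
  [0] read 0x3B idx=12: raw=0x3C007 flags P=1 W=1 U=1 S=0
  [1] read 0x3C idx=13: raw=0x3E087 flags P=1 W=1 U=1 S=1
  ✓ 0x3EF1F (huge @L1)  — 2 lookups
#1 VA=0x200A1035C (r,user):
  [0] read 0x3B idx=8: raw=0x41007 flags P=1 W=1 U=1 S=0
  [1] read 0x41 idx=5: raw=0x42007 flags P=1 W=1 U=1 S=0
  [2] read 0x42 idx=16: raw=0x45007 flags P=1 W=1 U=1 S=0
  ✓ 0x4535C  — 3 lookups
#2 VA=0x542200C22 (r,kernel):
  [0] read 0x3B idx=21: raw=0x46007 flags P=1 W=1 U=1 S=0
  [1] read 0x46 idx=17: raw=0x49087 flags P=1 W=1 U=1 S=1
  ✓ 0x49C22 (huge @L1)  — 2 lookups
#3 VA=0x74060ADCD (r,user):
  [0] read 0x3B idx=29: raw=0x4D007 flags P=1 W=1 U=1 S=0
  [1] read 0x4D idx=3: raw=0x4F007 flags P=1 W=1 U=1 S=0
  [2] read 0x4F idx=10: raw=0x51003 flags P=1 W=1 U=0 S=0
  → PROTECTION_VIOLATION  (3 entries read)
#4 VA=0x301A00F1F (r,kernel):
  TLB hit vpn=0x301A00 → PA=0x3EF1F
#5 VA=0x68001D105 (w,kernel):
  [0] read 0x3B idx=26: raw=0x53007 flags P=1 W=1 U=1 S=0
  [1] read 0x53 idx=0: raw=0x54007 flags P=1 W=1 U=1 S=0
  [2] read 0x54 idx=29: raw=0x57007 flags P=1 W=1 U=1 S=0
  ✓ 0x57105  — 3 lookups

TLB: [["0x200A10", "0x45"], ["0x542200", "0x49"], ["0x301A00", "0x3E"], ["0x68001D", "0x57"]]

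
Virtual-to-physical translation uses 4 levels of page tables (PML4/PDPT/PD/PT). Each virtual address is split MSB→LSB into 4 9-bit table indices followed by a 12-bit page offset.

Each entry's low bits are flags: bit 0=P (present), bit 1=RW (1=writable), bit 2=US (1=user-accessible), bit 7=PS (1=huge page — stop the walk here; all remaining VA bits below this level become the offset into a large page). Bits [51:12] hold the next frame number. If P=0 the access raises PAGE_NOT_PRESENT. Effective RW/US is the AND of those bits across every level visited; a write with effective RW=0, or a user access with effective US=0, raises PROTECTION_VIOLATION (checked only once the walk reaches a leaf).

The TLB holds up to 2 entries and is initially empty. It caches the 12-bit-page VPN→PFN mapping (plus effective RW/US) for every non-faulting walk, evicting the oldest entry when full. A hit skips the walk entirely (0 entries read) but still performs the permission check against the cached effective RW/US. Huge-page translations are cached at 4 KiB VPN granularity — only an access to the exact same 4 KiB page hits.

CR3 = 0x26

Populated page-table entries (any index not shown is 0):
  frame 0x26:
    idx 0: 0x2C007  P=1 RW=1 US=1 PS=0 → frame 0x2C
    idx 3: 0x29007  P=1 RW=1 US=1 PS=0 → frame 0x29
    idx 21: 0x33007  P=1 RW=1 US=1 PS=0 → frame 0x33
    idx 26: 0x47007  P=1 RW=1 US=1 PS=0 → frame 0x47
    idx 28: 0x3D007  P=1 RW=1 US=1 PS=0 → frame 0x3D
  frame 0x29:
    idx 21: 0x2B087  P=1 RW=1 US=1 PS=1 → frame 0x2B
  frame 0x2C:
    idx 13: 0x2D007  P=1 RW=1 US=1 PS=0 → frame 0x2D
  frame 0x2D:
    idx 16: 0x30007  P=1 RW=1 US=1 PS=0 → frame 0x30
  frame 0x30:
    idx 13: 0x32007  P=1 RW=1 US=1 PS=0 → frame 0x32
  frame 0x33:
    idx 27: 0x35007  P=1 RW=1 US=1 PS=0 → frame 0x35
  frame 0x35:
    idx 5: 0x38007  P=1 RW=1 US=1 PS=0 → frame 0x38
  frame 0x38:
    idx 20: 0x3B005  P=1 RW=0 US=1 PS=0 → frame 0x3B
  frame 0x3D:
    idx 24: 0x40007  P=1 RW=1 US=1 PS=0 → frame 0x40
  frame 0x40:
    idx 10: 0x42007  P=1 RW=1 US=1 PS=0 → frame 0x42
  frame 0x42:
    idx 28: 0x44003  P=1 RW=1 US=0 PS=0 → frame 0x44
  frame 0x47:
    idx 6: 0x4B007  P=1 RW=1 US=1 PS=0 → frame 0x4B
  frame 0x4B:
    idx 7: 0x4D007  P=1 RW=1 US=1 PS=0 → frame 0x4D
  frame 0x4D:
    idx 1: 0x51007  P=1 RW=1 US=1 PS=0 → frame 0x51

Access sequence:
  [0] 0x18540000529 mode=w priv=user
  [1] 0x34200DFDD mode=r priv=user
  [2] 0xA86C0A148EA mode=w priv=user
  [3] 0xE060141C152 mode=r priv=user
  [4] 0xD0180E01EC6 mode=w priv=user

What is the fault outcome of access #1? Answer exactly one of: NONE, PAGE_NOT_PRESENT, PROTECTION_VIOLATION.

Walk each access:
#0 VA=0x18540000529 (w,user):
  lvl0: tbl 0x26, slot 3 ⇒ 0x29007 (P1/RW1/US1/PS0)
  lvl1: tbl 0x29, slot 21 ⇒ 0x2B087 (P1/RW1/US1/PS1)
  → PA=0x2B529 (huge @L1)  (2 entries read)
#1 VA=0x34200DFDD (r,user):
  lvl0: tbl 0x26, slot 0 ⇒ 0x2C007 (P1/RW1/US1/PS0)
  lvl1: tbl 0x2C, slot 13 ⇒ 0x2D007 (P1/RW1/US1/PS0)
  lvl2: tbl 0x2D, slot 16 ⇒ 0x30007 (P1/RW1/US1/PS0)
  lvl3: tbl 0x30, slot 13 ⇒ 0x32007 (P1/RW1/US1/PS0)
  → PA=0x32FDD  (4 entries read)
#2 VA=0xA86C0A148EA (w,user):
  lvl0: tbl 0x26, slot 21 ⇒ 0x33007 (P1/RW1/US1/PS0)
  lvl1: tbl 0x33, slot 27 ⇒ 0x35007 (P1/RW1/US1/PS0)
  lvl2: tbl 0x35, slot 5 ⇒ 0x38007 (P1/RW1/US1/PS0)
  lvl3: tbl 0x38, slot 20 ⇒ 0x3B005 (P1/RW0/US1/PS0)
  → PROTECTION_VIOLATION  (4 entries read)
#3 VA=0xE060141C152 (r,user):
  lvl0: tbl 0x26, slot 28 ⇒ 0x3D007 (P1/RW1/US1/PS0)
  lvl1: tbl 0x3D, slot 24 ⇒ 0x40007 (P1/RW1/US1/PS0)
  lvl2: tbl 0x40, slot 10 ⇒ 0x42007 (P1/RW1/US1/PS0)
  lvl3: tbl 0x42, slot 28 ⇒ 0x44003 (P1/RW1/US0/PS0)
  → PROTECTION_VIOLATION  (4 entries read)
#4 VA=0xD0180E01EC6 (w,user):
  lvl0: tbl 0x26, slot 26 ⇒ 0x47007 (P1/RW1/US1/PS0)
  lvl1: tbl 0x47, slot 6 ⇒ 0x4B007 (P1/RW1/US1/PS0)
  lvl2: tbl 0x4B, slot 7 ⇒ 0x4D007 (P1/RW1/US1/PS0)
  lvl3: tbl 0x4D, slot 1 ⇒ 0x51007 (P1/RW1/US1/PS0)
  → PA=0x51EC6  (4 entries read)

Access #1 fault: NONE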